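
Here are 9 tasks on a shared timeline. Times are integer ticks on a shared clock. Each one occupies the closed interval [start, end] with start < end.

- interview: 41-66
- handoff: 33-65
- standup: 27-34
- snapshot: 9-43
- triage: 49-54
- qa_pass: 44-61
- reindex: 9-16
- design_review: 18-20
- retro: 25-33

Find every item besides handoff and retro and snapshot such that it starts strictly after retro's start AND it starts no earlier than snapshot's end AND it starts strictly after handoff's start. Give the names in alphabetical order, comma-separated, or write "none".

Conditions: its start is strictly after retro's start (X.start > 25) AND its start is no earlier than snapshot's end (X.start >= 43) AND its start is strictly after handoff's start (X.start > 33).
design_review: start 18 > 25? ✗; start 18 >= 43? ✗; start 18 > 33? ✗ → no.
interview: start 41 > 25? ✓; start 41 >= 43? ✗; start 41 > 33? ✓ → no.
qa_pass: start 44 > 25? ✓; start 44 >= 43? ✓; start 44 > 33? ✓ → yes.
reindex: start 9 > 25? ✗; start 9 >= 43? ✗; start 9 > 33? ✗ → no.
standup: start 27 > 25? ✓; start 27 >= 43? ✗; start 27 > 33? ✗ → no.
triage: start 49 > 25? ✓; start 49 >= 43? ✓; start 49 > 33? ✓ → yes.
Result: qa_pass, triage.

qa_pass, triage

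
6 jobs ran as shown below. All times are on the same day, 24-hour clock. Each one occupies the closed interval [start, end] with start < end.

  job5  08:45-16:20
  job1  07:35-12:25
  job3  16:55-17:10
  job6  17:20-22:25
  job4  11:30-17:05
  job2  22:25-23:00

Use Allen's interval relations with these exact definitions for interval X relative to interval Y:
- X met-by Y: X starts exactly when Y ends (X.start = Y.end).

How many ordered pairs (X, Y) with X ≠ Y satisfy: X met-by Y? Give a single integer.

1

Checking all 30 ordered pairs for relation 'met-by'; matching pairs in alphabetical order:
(job2, job6): job2 met-by job6 ✓
Count: 1.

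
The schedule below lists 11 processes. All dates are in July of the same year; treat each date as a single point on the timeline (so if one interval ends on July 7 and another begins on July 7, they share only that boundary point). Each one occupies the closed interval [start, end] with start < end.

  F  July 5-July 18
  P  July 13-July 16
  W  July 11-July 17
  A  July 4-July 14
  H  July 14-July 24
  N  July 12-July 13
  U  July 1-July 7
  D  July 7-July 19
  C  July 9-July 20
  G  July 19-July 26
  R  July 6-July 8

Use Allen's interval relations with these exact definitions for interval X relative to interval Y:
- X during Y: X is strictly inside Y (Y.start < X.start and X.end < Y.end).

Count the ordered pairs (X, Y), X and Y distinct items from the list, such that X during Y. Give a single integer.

Checking all 110 ordered pairs for relation 'during'; matching pairs in alphabetical order:
(N, A): N during A ✓
(N, C): N during C ✓
(N, D): N during D ✓
(N, F): N during F ✓
(N, W): N during W ✓
(P, C): P during C ✓
(P, D): P during D ✓
(P, F): P during F ✓
(P, W): P during W ✓
(R, A): R during A ✓
(R, F): R during F ✓
(W, C): W during C ✓
(W, D): W during D ✓
(W, F): W during F ✓
Count: 14.

14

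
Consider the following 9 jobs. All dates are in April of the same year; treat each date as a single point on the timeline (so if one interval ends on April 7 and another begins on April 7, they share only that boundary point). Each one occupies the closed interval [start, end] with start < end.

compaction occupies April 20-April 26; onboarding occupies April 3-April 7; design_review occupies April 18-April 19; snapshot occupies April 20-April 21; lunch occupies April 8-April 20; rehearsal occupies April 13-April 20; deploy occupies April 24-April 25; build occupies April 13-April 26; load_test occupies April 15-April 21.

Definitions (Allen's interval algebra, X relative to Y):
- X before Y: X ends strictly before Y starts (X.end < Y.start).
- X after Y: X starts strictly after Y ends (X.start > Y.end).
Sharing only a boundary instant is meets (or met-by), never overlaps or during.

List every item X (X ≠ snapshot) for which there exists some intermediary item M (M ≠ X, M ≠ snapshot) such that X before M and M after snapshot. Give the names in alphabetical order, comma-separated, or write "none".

design_review, load_test, lunch, onboarding, rehearsal

Target snapshot = [April 20, April 21].
Intermediaries M with M after snapshot: deploy.
Via deploy — items with X before deploy: design_review, load_test, lunch, onboarding, rehearsal.
Union: design_review, load_test, lunch, onboarding, rehearsal.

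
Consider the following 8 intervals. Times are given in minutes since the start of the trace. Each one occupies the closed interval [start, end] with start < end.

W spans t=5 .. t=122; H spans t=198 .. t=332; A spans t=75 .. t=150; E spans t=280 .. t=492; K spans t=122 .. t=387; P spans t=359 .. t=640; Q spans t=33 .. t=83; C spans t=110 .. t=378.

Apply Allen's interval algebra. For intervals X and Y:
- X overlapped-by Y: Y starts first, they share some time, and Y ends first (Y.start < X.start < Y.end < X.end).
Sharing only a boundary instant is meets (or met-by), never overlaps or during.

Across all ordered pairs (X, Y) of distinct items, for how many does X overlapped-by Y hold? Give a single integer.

12

Checking all 56 ordered pairs for relation 'overlapped-by'; matching pairs in alphabetical order:
(A, Q): A overlapped-by Q ✓
(A, W): A overlapped-by W ✓
(C, A): C overlapped-by A ✓
(C, W): C overlapped-by W ✓
(E, C): E overlapped-by C ✓
(E, H): E overlapped-by H ✓
(E, K): E overlapped-by K ✓
(K, A): K overlapped-by A ✓
(K, C): K overlapped-by C ✓
(P, C): P overlapped-by C ✓
(P, E): P overlapped-by E ✓
(P, K): P overlapped-by K ✓
Count: 12.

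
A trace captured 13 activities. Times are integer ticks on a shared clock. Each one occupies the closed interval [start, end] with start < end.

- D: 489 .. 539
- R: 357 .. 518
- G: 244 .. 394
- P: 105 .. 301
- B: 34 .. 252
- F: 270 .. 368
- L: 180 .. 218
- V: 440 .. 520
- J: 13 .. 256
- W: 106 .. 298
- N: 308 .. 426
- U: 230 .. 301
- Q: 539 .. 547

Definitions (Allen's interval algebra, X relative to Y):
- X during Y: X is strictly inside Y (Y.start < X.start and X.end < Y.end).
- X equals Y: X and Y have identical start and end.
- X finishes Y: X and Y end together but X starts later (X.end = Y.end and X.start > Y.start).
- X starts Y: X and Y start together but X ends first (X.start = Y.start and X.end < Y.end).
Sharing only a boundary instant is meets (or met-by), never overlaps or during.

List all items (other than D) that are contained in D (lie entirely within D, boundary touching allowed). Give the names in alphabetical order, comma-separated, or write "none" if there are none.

none

Target D = [489, 539].
B [34, 252] → before → no.
F [270, 368] → before → no.
G [244, 394] → before → no.
J [13, 256] → before → no.
L [180, 218] → before → no.
N [308, 426] → before → no.
P [105, 301] → before → no.
Q [539, 547] → met-by → no.
R [357, 518] → overlaps → no.
U [230, 301] → before → no.
V [440, 520] → overlaps → no.
W [106, 298] → before → no.
Result: none.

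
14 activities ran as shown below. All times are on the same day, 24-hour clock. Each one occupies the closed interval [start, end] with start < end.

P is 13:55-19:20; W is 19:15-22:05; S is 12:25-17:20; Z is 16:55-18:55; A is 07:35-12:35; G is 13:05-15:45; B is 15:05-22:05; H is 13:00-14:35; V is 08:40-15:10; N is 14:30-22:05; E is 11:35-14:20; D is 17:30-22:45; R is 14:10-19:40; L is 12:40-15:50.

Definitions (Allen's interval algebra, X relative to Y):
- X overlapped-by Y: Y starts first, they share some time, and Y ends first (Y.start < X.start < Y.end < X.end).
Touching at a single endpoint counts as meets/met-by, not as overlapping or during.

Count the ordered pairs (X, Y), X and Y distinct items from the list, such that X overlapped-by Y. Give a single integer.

Checking all 182 ordered pairs for relation 'overlapped-by'; matching pairs in alphabetical order:
(B, G): B overlapped-by G ✓
(B, L): B overlapped-by L ✓
(B, P): B overlapped-by P ✓
(B, R): B overlapped-by R ✓
(B, S): B overlapped-by S ✓
(B, V): B overlapped-by V ✓
(D, B): D overlapped-by B ✓
(D, N): D overlapped-by N ✓
(D, P): D overlapped-by P ✓
(D, R): D overlapped-by R ✓
(D, Z): D overlapped-by Z ✓
(E, A): E overlapped-by A ✓
(G, E): G overlapped-by E ✓
(G, H): G overlapped-by H ✓
(G, V): G overlapped-by V ✓
(H, E): H overlapped-by E ✓
(L, E): L overlapped-by E ✓
(L, V): L overlapped-by V ✓
(N, G): N overlapped-by G ✓
(N, H): N overlapped-by H ✓
(N, L): N overlapped-by L ✓
(N, P): N overlapped-by P ✓
(N, R): N overlapped-by R ✓
(N, S): N overlapped-by S ✓
... plus 21 further pairs not listed.
Count: 45.

45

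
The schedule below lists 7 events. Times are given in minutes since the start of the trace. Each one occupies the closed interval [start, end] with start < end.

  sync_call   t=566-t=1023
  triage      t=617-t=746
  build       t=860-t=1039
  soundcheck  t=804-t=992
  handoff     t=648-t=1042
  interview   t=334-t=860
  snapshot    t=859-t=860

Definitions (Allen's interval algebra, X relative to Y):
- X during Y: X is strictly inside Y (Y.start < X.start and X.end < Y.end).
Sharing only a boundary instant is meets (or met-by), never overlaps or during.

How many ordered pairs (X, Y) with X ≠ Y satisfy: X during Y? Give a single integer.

Checking all 42 ordered pairs for relation 'during'; matching pairs in alphabetical order:
(build, handoff): build during handoff ✓
(snapshot, handoff): snapshot during handoff ✓
(snapshot, soundcheck): snapshot during soundcheck ✓
(snapshot, sync_call): snapshot during sync_call ✓
(soundcheck, handoff): soundcheck during handoff ✓
(soundcheck, sync_call): soundcheck during sync_call ✓
(triage, interview): triage during interview ✓
(triage, sync_call): triage during sync_call ✓
Count: 8.

8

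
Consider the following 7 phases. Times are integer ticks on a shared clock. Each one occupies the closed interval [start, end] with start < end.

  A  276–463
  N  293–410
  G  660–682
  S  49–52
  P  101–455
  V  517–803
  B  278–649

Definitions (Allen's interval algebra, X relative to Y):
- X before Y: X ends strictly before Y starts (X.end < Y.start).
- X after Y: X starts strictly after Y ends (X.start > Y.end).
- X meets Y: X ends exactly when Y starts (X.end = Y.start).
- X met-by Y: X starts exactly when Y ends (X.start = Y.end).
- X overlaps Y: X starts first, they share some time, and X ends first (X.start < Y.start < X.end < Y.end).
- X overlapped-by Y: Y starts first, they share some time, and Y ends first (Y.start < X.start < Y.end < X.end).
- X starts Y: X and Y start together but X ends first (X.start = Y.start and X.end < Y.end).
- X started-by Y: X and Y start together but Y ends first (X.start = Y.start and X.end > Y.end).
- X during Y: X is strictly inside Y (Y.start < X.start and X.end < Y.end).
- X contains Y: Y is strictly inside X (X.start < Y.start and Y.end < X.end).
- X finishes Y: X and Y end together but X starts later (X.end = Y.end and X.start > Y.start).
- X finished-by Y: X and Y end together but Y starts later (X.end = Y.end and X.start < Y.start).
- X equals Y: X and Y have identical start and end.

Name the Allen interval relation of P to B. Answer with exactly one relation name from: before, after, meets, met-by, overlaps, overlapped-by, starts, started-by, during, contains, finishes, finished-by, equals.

P = [101, 455]; B = [278, 649].
Compare endpoints: P.start < B.start, P.start < B.end, P.end > B.start, P.end < B.end.
That pattern is 'overlaps'.

overlaps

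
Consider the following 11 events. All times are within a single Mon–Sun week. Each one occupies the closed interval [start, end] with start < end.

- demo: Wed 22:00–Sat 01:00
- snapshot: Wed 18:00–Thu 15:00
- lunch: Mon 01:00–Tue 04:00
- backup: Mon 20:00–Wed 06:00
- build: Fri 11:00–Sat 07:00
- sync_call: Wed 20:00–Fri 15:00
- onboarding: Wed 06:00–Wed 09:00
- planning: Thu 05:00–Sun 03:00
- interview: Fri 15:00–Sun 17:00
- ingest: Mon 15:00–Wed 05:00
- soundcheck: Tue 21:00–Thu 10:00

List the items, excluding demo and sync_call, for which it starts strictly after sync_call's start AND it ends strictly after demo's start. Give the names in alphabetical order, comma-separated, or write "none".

build, interview, planning

Conditions: its start is strictly after sync_call's start (X.start > Wed 20:00) AND its end is strictly after demo's start (X.end > Wed 22:00).
backup: start Mon 20:00 > Wed 20:00? ✗; end Wed 06:00 > Wed 22:00? ✗ → no.
build: start Fri 11:00 > Wed 20:00? ✓; end Sat 07:00 > Wed 22:00? ✓ → yes.
ingest: start Mon 15:00 > Wed 20:00? ✗; end Wed 05:00 > Wed 22:00? ✗ → no.
interview: start Fri 15:00 > Wed 20:00? ✓; end Sun 17:00 > Wed 22:00? ✓ → yes.
lunch: start Mon 01:00 > Wed 20:00? ✗; end Tue 04:00 > Wed 22:00? ✗ → no.
onboarding: start Wed 06:00 > Wed 20:00? ✗; end Wed 09:00 > Wed 22:00? ✗ → no.
planning: start Thu 05:00 > Wed 20:00? ✓; end Sun 03:00 > Wed 22:00? ✓ → yes.
snapshot: start Wed 18:00 > Wed 20:00? ✗; end Thu 15:00 > Wed 22:00? ✓ → no.
soundcheck: start Tue 21:00 > Wed 20:00? ✗; end Thu 10:00 > Wed 22:00? ✓ → no.
Result: build, interview, planning.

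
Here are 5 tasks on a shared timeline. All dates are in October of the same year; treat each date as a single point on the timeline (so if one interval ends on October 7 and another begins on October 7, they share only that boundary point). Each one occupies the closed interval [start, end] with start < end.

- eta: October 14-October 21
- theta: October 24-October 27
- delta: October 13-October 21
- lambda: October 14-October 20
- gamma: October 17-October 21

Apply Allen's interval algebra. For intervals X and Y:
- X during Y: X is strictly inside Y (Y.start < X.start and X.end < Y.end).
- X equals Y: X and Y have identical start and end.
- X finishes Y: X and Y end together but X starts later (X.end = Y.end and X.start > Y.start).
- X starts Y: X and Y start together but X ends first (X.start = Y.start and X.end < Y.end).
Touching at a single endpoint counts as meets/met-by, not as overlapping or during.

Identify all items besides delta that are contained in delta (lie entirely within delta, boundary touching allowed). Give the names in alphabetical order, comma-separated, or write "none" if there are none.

eta, gamma, lambda

Target delta = [October 13, October 21].
eta [October 14, October 21] → finishes → yes.
gamma [October 17, October 21] → finishes → yes.
lambda [October 14, October 20] → during → yes.
theta [October 24, October 27] → after → no.
Result: eta, gamma, lambda.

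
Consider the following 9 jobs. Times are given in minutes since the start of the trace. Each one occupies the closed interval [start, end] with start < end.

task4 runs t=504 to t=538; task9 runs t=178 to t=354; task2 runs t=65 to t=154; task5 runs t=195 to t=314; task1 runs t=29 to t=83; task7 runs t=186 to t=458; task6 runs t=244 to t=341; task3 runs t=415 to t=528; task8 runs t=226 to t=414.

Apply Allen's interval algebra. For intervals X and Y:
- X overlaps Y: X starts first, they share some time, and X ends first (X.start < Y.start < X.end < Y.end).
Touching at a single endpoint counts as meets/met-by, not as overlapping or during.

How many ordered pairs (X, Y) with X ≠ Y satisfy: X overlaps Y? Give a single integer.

7

Checking all 72 ordered pairs for relation 'overlaps'; matching pairs in alphabetical order:
(task1, task2): task1 overlaps task2 ✓
(task3, task4): task3 overlaps task4 ✓
(task5, task6): task5 overlaps task6 ✓
(task5, task8): task5 overlaps task8 ✓
(task7, task3): task7 overlaps task3 ✓
(task9, task7): task9 overlaps task7 ✓
(task9, task8): task9 overlaps task8 ✓
Count: 7.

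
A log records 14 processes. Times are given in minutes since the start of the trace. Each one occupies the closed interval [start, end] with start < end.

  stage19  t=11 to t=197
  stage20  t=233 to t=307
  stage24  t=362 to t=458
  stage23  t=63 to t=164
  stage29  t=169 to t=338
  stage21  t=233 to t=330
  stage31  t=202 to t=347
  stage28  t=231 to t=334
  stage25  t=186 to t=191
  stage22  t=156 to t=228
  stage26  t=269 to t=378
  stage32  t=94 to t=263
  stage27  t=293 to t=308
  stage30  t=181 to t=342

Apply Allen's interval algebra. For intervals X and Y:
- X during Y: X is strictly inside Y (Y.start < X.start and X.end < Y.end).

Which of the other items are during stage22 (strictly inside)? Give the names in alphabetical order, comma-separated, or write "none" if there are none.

stage25

Target stage22 = [t=156, t=228].
stage19 [t=11, t=197] → overlaps → no.
stage20 [t=233, t=307] → after → no.
stage21 [t=233, t=330] → after → no.
stage23 [t=63, t=164] → overlaps → no.
stage24 [t=362, t=458] → after → no.
stage25 [t=186, t=191] → during → yes.
stage26 [t=269, t=378] → after → no.
stage27 [t=293, t=308] → after → no.
stage28 [t=231, t=334] → after → no.
stage29 [t=169, t=338] → overlapped-by → no.
stage30 [t=181, t=342] → overlapped-by → no.
stage31 [t=202, t=347] → overlapped-by → no.
stage32 [t=94, t=263] → contains → no.
Result: stage25.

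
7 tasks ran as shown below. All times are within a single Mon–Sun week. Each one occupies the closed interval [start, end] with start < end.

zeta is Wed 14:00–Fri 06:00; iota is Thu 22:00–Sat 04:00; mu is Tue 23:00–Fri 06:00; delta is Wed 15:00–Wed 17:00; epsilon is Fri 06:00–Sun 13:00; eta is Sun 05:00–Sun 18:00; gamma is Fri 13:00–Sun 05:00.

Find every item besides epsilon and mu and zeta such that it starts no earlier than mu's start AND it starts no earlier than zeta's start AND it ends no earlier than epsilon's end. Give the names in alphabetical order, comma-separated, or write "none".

eta

Conditions: its start is no earlier than mu's start (X.start >= Tue 23:00) AND its start is no earlier than zeta's start (X.start >= Wed 14:00) AND its end is no earlier than epsilon's end (X.end >= Sun 13:00).
delta: start Wed 15:00 >= Tue 23:00? ✓; start Wed 15:00 >= Wed 14:00? ✓; end Wed 17:00 >= Sun 13:00? ✗ → no.
eta: start Sun 05:00 >= Tue 23:00? ✓; start Sun 05:00 >= Wed 14:00? ✓; end Sun 18:00 >= Sun 13:00? ✓ → yes.
gamma: start Fri 13:00 >= Tue 23:00? ✓; start Fri 13:00 >= Wed 14:00? ✓; end Sun 05:00 >= Sun 13:00? ✗ → no.
iota: start Thu 22:00 >= Tue 23:00? ✓; start Thu 22:00 >= Wed 14:00? ✓; end Sat 04:00 >= Sun 13:00? ✗ → no.
Result: eta.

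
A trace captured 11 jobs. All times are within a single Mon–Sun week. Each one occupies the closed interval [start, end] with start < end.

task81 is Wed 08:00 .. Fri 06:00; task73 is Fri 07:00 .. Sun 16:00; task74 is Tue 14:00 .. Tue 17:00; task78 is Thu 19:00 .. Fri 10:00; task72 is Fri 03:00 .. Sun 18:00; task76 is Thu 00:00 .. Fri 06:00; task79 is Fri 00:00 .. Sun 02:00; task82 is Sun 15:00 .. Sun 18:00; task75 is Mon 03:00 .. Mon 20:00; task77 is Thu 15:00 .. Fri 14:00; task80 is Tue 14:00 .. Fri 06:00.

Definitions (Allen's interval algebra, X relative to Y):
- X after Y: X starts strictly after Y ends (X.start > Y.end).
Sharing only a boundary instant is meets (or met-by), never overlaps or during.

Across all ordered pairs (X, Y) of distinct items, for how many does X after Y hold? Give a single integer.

Checking all 110 ordered pairs for relation 'after'; matching pairs in alphabetical order:
(task72, task74): task72 after task74 ✓
(task72, task75): task72 after task75 ✓
(task73, task74): task73 after task74 ✓
(task73, task75): task73 after task75 ✓
(task73, task76): task73 after task76 ✓
(task73, task80): task73 after task80 ✓
(task73, task81): task73 after task81 ✓
(task74, task75): task74 after task75 ✓
(task76, task74): task76 after task74 ✓
(task76, task75): task76 after task75 ✓
(task77, task74): task77 after task74 ✓
(task77, task75): task77 after task75 ✓
(task78, task74): task78 after task74 ✓
(task78, task75): task78 after task75 ✓
(task79, task74): task79 after task74 ✓
(task79, task75): task79 after task75 ✓
(task80, task75): task80 after task75 ✓
(task81, task74): task81 after task74 ✓
(task81, task75): task81 after task75 ✓
(task82, task74): task82 after task74 ✓
(task82, task75): task82 after task75 ✓
(task82, task76): task82 after task76 ✓
(task82, task77): task82 after task77 ✓
(task82, task78): task82 after task78 ✓
... plus 3 further pairs not listed.
Count: 27.

27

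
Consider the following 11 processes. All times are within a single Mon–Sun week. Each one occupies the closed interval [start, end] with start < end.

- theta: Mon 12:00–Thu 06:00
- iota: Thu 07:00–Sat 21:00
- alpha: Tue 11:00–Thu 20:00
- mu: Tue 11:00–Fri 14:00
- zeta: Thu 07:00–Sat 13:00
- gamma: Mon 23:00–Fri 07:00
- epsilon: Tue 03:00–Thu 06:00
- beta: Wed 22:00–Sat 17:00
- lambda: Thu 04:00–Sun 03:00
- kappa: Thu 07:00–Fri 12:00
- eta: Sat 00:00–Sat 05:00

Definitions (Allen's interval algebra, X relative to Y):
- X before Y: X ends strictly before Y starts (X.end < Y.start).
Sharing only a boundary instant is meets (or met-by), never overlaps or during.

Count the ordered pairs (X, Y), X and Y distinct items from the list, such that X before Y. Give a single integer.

12

Checking all 110 ordered pairs for relation 'before'; matching pairs in alphabetical order:
(alpha, eta): alpha before eta ✓
(epsilon, eta): epsilon before eta ✓
(epsilon, iota): epsilon before iota ✓
(epsilon, kappa): epsilon before kappa ✓
(epsilon, zeta): epsilon before zeta ✓
(gamma, eta): gamma before eta ✓
(kappa, eta): kappa before eta ✓
(mu, eta): mu before eta ✓
(theta, eta): theta before eta ✓
(theta, iota): theta before iota ✓
(theta, kappa): theta before kappa ✓
(theta, zeta): theta before zeta ✓
Count: 12.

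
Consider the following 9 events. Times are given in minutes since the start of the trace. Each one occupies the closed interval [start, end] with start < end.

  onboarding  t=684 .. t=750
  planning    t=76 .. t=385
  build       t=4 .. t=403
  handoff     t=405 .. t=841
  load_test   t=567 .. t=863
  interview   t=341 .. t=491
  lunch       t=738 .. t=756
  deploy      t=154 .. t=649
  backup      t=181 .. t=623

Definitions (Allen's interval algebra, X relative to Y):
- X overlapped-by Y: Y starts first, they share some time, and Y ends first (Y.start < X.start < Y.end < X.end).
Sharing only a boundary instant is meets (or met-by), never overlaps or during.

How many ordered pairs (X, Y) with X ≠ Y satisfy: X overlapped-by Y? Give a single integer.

Checking all 72 ordered pairs for relation 'overlapped-by'; matching pairs in alphabetical order:
(backup, build): backup overlapped-by build ✓
(backup, planning): backup overlapped-by planning ✓
(deploy, build): deploy overlapped-by build ✓
(deploy, planning): deploy overlapped-by planning ✓
(handoff, backup): handoff overlapped-by backup ✓
(handoff, deploy): handoff overlapped-by deploy ✓
(handoff, interview): handoff overlapped-by interview ✓
(interview, build): interview overlapped-by build ✓
(interview, planning): interview overlapped-by planning ✓
(load_test, backup): load_test overlapped-by backup ✓
(load_test, deploy): load_test overlapped-by deploy ✓
(load_test, handoff): load_test overlapped-by handoff ✓
(lunch, onboarding): lunch overlapped-by onboarding ✓
Count: 13.

13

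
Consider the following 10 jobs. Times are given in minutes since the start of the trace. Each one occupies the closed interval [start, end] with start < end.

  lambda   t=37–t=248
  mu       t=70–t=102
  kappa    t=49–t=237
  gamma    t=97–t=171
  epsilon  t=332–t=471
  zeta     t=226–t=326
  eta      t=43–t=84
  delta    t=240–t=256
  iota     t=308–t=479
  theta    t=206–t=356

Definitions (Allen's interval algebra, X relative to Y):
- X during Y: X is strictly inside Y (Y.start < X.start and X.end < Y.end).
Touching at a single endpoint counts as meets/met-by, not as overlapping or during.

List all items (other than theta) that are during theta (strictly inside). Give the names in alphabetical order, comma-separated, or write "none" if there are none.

Target theta = [t=206, t=356].
delta [t=240, t=256] → during → yes.
epsilon [t=332, t=471] → overlapped-by → no.
eta [t=43, t=84] → before → no.
gamma [t=97, t=171] → before → no.
iota [t=308, t=479] → overlapped-by → no.
kappa [t=49, t=237] → overlaps → no.
lambda [t=37, t=248] → overlaps → no.
mu [t=70, t=102] → before → no.
zeta [t=226, t=326] → during → yes.
Result: delta, zeta.

delta, zeta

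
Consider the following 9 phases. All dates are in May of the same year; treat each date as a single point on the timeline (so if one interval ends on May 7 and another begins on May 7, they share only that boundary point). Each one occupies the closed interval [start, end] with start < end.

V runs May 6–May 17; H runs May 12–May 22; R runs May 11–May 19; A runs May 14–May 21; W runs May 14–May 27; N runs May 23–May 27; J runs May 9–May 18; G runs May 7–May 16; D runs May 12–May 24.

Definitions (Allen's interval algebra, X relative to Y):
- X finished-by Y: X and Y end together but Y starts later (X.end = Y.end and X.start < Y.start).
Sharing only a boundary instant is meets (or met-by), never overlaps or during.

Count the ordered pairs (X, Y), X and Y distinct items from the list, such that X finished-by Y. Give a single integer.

1

Checking all 72 ordered pairs for relation 'finished-by'; matching pairs in alphabetical order:
(W, N): W finished-by N ✓
Count: 1.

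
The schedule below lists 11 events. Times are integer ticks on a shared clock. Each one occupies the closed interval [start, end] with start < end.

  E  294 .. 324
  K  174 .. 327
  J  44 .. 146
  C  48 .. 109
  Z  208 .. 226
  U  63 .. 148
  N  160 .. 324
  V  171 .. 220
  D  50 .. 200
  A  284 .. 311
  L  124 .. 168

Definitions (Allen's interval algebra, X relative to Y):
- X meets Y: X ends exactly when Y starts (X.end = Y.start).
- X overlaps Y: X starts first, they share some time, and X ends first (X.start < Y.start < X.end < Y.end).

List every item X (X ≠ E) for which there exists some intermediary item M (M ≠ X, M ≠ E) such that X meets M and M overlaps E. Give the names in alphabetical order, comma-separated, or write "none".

none

Target E = [294, 324].
Intermediaries M with M overlaps E: A.
Via A — items with X meets A: none.
Union: none.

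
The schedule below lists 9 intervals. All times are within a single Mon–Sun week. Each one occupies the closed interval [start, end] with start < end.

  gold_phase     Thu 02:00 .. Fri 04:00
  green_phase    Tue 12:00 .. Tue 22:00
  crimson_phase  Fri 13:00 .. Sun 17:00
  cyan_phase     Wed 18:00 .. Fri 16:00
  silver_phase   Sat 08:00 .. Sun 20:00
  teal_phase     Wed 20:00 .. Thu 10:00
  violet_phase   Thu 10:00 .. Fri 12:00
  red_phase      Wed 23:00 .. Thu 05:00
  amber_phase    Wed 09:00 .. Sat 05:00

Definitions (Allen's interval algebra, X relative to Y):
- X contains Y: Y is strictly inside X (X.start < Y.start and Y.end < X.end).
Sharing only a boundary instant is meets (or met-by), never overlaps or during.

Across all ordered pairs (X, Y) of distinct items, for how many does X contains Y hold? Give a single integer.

Checking all 72 ordered pairs for relation 'contains'; matching pairs in alphabetical order:
(amber_phase, cyan_phase): amber_phase contains cyan_phase ✓
(amber_phase, gold_phase): amber_phase contains gold_phase ✓
(amber_phase, red_phase): amber_phase contains red_phase ✓
(amber_phase, teal_phase): amber_phase contains teal_phase ✓
(amber_phase, violet_phase): amber_phase contains violet_phase ✓
(cyan_phase, gold_phase): cyan_phase contains gold_phase ✓
(cyan_phase, red_phase): cyan_phase contains red_phase ✓
(cyan_phase, teal_phase): cyan_phase contains teal_phase ✓
(cyan_phase, violet_phase): cyan_phase contains violet_phase ✓
(teal_phase, red_phase): teal_phase contains red_phase ✓
Count: 10.

10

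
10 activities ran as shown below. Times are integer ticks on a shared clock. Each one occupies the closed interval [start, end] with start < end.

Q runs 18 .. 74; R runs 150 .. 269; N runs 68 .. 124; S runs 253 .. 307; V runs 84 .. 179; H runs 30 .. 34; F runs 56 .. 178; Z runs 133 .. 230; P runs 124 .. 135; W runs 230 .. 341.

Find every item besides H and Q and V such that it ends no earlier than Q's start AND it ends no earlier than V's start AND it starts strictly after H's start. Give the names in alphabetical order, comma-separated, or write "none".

F, N, P, R, S, W, Z

Conditions: its end is no earlier than Q's start (X.end >= 18) AND its end is no earlier than V's start (X.end >= 84) AND its start is strictly after H's start (X.start > 30).
F: end 178 >= 18? ✓; end 178 >= 84? ✓; start 56 > 30? ✓ → yes.
N: end 124 >= 18? ✓; end 124 >= 84? ✓; start 68 > 30? ✓ → yes.
P: end 135 >= 18? ✓; end 135 >= 84? ✓; start 124 > 30? ✓ → yes.
R: end 269 >= 18? ✓; end 269 >= 84? ✓; start 150 > 30? ✓ → yes.
S: end 307 >= 18? ✓; end 307 >= 84? ✓; start 253 > 30? ✓ → yes.
W: end 341 >= 18? ✓; end 341 >= 84? ✓; start 230 > 30? ✓ → yes.
Z: end 230 >= 18? ✓; end 230 >= 84? ✓; start 133 > 30? ✓ → yes.
Result: F, N, P, R, S, W, Z.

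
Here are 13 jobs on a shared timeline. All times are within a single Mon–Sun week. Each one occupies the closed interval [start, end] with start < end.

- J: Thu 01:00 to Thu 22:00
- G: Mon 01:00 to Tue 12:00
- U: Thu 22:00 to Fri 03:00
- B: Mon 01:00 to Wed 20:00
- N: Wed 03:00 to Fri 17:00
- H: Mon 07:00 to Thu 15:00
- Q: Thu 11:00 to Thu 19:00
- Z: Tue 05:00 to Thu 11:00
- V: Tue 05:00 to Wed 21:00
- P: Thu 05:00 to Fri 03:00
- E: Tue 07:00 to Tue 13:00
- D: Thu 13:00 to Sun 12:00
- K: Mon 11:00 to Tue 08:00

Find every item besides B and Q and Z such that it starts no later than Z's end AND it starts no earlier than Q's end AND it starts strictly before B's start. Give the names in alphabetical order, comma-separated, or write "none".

none

Conditions: its start is no later than Z's end (X.start <= Thu 11:00) AND its start is no earlier than Q's end (X.start >= Thu 19:00) AND its start is strictly before B's start (X.start < Mon 01:00).
D: start Thu 13:00 <= Thu 11:00? ✗; start Thu 13:00 >= Thu 19:00? ✗; start Thu 13:00 < Mon 01:00? ✗ → no.
E: start Tue 07:00 <= Thu 11:00? ✓; start Tue 07:00 >= Thu 19:00? ✗; start Tue 07:00 < Mon 01:00? ✗ → no.
G: start Mon 01:00 <= Thu 11:00? ✓; start Mon 01:00 >= Thu 19:00? ✗; start Mon 01:00 < Mon 01:00? ✗ → no.
H: start Mon 07:00 <= Thu 11:00? ✓; start Mon 07:00 >= Thu 19:00? ✗; start Mon 07:00 < Mon 01:00? ✗ → no.
J: start Thu 01:00 <= Thu 11:00? ✓; start Thu 01:00 >= Thu 19:00? ✗; start Thu 01:00 < Mon 01:00? ✗ → no.
K: start Mon 11:00 <= Thu 11:00? ✓; start Mon 11:00 >= Thu 19:00? ✗; start Mon 11:00 < Mon 01:00? ✗ → no.
N: start Wed 03:00 <= Thu 11:00? ✓; start Wed 03:00 >= Thu 19:00? ✗; start Wed 03:00 < Mon 01:00? ✗ → no.
P: start Thu 05:00 <= Thu 11:00? ✓; start Thu 05:00 >= Thu 19:00? ✗; start Thu 05:00 < Mon 01:00? ✗ → no.
U: start Thu 22:00 <= Thu 11:00? ✗; start Thu 22:00 >= Thu 19:00? ✓; start Thu 22:00 < Mon 01:00? ✗ → no.
V: start Tue 05:00 <= Thu 11:00? ✓; start Tue 05:00 >= Thu 19:00? ✗; start Tue 05:00 < Mon 01:00? ✗ → no.
Result: none.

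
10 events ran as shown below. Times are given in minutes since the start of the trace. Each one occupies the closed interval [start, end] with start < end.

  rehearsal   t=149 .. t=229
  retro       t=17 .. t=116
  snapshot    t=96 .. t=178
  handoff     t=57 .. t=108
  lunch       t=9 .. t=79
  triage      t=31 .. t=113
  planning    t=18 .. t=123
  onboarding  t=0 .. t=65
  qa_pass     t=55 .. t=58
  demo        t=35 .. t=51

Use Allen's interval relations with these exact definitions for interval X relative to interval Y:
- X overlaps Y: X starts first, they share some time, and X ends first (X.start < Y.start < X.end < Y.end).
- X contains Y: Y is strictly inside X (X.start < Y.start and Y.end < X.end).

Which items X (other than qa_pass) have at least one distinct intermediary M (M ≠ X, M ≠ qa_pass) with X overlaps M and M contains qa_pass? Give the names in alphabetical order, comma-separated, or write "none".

Target qa_pass = [t=55, t=58].
Intermediaries M with M contains qa_pass: lunch, onboarding, planning, retro, triage.
Via lunch — items with X overlaps lunch: onboarding.
Via onboarding — items with X overlaps onboarding: none.
Via planning — items with X overlaps planning: lunch, onboarding, retro.
Via retro — items with X overlaps retro: lunch, onboarding.
Via triage — items with X overlaps triage: lunch, onboarding.
Union: lunch, onboarding, retro.

lunch, onboarding, retro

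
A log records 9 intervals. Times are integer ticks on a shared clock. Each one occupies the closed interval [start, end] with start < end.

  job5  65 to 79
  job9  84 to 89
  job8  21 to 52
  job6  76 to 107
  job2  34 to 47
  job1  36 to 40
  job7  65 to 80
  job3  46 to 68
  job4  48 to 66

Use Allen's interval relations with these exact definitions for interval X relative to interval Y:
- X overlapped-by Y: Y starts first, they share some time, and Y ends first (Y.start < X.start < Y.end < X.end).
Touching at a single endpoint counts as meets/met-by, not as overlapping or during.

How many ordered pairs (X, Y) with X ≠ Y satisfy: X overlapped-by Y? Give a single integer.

Checking all 72 ordered pairs for relation 'overlapped-by'; matching pairs in alphabetical order:
(job3, job2): job3 overlapped-by job2 ✓
(job3, job8): job3 overlapped-by job8 ✓
(job4, job8): job4 overlapped-by job8 ✓
(job5, job3): job5 overlapped-by job3 ✓
(job5, job4): job5 overlapped-by job4 ✓
(job6, job5): job6 overlapped-by job5 ✓
(job6, job7): job6 overlapped-by job7 ✓
(job7, job3): job7 overlapped-by job3 ✓
(job7, job4): job7 overlapped-by job4 ✓
Count: 9.

9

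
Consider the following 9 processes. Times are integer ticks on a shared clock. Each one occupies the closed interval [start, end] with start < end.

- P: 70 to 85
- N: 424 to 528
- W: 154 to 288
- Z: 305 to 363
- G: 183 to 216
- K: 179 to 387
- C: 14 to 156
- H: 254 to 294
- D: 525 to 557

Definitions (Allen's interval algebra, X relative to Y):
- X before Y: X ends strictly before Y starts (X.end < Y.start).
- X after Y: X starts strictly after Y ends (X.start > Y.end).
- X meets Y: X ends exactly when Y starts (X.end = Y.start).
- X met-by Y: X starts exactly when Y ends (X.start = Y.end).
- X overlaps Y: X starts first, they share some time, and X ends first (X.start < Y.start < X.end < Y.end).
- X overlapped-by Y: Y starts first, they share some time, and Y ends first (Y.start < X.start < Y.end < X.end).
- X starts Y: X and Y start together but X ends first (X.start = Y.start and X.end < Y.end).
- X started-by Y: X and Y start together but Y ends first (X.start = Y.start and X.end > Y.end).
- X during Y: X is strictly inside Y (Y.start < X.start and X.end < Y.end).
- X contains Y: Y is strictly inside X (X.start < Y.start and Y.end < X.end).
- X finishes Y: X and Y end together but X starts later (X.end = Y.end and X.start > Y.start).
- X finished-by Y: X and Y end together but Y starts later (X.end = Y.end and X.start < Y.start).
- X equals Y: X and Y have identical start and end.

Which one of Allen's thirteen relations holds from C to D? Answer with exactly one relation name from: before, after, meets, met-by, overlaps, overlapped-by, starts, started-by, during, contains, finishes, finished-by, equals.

before

C = [14, 156]; D = [525, 557].
Compare endpoints: C.start < D.start, C.start < D.end, C.end < D.start, C.end < D.end.
That pattern is 'before'.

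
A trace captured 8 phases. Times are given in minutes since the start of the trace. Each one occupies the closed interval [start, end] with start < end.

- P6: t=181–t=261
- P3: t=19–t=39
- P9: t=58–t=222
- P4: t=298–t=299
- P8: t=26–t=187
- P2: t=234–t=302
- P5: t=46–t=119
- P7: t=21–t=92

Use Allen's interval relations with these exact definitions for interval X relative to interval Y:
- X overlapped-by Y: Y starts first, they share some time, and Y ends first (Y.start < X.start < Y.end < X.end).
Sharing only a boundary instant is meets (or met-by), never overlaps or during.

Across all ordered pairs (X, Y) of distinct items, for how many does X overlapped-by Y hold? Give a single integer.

10

Checking all 56 ordered pairs for relation 'overlapped-by'; matching pairs in alphabetical order:
(P2, P6): P2 overlapped-by P6 ✓
(P5, P7): P5 overlapped-by P7 ✓
(P6, P8): P6 overlapped-by P8 ✓
(P6, P9): P6 overlapped-by P9 ✓
(P7, P3): P7 overlapped-by P3 ✓
(P8, P3): P8 overlapped-by P3 ✓
(P8, P7): P8 overlapped-by P7 ✓
(P9, P5): P9 overlapped-by P5 ✓
(P9, P7): P9 overlapped-by P7 ✓
(P9, P8): P9 overlapped-by P8 ✓
Count: 10.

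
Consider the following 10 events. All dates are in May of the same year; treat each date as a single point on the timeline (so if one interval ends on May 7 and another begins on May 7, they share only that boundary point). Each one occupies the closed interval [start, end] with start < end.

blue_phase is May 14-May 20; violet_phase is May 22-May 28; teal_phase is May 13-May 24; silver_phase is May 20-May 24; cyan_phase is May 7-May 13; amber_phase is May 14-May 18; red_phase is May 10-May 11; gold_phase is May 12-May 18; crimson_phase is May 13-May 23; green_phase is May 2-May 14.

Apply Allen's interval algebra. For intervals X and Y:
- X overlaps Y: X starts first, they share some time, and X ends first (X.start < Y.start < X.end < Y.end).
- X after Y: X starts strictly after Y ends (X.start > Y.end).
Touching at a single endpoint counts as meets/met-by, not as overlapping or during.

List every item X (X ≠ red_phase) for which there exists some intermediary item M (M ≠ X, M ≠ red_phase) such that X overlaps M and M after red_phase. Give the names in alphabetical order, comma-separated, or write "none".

crimson_phase, cyan_phase, gold_phase, green_phase, silver_phase, teal_phase

Target red_phase = [May 10, May 11].
Intermediaries M with M after red_phase: amber_phase, blue_phase, crimson_phase, gold_phase, silver_phase, teal_phase, violet_phase.
Via amber_phase — items with X overlaps amber_phase: none.
Via blue_phase — items with X overlaps blue_phase: gold_phase.
Via crimson_phase — items with X overlaps crimson_phase: gold_phase, green_phase.
Via gold_phase — items with X overlaps gold_phase: cyan_phase, green_phase.
Via silver_phase — items with X overlaps silver_phase: crimson_phase.
Via teal_phase — items with X overlaps teal_phase: gold_phase, green_phase.
Via violet_phase — items with X overlaps violet_phase: crimson_phase, silver_phase, teal_phase.
Union: crimson_phase, cyan_phase, gold_phase, green_phase, silver_phase, teal_phase.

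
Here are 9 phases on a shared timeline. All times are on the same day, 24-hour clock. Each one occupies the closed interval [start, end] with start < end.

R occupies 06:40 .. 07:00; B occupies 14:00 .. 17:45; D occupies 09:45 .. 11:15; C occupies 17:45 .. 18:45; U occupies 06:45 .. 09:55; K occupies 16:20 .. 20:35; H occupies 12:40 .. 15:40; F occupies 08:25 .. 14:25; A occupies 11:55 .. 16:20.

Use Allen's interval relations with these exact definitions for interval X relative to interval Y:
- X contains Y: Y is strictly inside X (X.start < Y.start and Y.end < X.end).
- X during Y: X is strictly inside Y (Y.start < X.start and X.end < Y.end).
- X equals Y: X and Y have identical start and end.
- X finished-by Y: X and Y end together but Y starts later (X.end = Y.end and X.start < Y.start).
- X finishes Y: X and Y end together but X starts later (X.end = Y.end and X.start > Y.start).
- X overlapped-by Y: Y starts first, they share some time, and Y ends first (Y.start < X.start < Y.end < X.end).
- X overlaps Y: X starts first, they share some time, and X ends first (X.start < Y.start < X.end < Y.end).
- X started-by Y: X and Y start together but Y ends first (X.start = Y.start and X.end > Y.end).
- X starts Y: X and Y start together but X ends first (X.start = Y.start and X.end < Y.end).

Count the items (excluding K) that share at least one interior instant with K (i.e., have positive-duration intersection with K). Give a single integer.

Target K = [16:20, 20:35].
A [11:55, 16:20] → meets → no.
B [14:00, 17:45] → overlaps → counts.
C [17:45, 18:45] → during → counts.
D [09:45, 11:15] → before → no.
F [08:25, 14:25] → before → no.
H [12:40, 15:40] → before → no.
R [06:40, 07:00] → before → no.
U [06:45, 09:55] → before → no.
Total: 2.

2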